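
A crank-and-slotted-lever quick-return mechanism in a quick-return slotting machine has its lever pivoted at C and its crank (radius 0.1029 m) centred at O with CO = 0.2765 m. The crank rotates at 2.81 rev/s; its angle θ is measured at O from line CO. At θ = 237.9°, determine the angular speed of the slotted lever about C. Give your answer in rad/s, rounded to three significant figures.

ω = 17.66 rad/s (from 2.81 rev/s).
Crank pin A relative to C: A = (d + r cosθ, r sinθ); lever angle φ = atan2(r sinθ, d + r cosθ).
Differentiating tanφ: φ̇ = rω(d cosθ + r)/(d² + r² + 2dr cosθ).
d² + r² + 2dr cosθ = |CA|² = 0.0568021 m²;  d cosθ + r = -0.044032 m.
|ω_lever| = |0.1029·17.66·-0.044032| / 0.0568021 = 1.4083 rad/s.

1.41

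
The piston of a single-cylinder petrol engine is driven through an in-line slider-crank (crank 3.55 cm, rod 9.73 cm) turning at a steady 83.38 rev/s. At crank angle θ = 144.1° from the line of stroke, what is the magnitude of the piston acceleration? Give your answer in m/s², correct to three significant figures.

6640

ω = 2π·83.4 = 523.9 rad/s
x(θ) = r cosθ + √(L² − r² sin²θ); with ω constant, a = ω²·d²x/dθ².
d²x/dθ² = −r cosθ − r²(cos2θ)/√u − r⁴ sin²2θ/(4u^{3/2}),  u = L² − r² sin²θ = 0.00903398 m².
Substituting r = 0.0355 m, L = 0.0973 m, θ = 144.1°: d²x/dθ² = +0.024198 m.
a = ω²·d²x/dθ² = (523.9)²·(+0.024198) = +6641.4 m/s²;  |a| = 6641.4 m/s².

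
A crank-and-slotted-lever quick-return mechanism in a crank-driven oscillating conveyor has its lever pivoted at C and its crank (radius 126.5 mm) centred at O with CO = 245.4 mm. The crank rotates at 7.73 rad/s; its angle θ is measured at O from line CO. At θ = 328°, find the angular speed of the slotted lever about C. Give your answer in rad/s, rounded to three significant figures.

ω = 7.73 rad/s
Crank pin A relative to C: A = (d + r cosθ, r sinθ); lever angle φ = atan2(r sinθ, d + r cosθ).
Differentiating tanφ: φ̇ = rω(d cosθ + r)/(d² + r² + 2dr cosθ).
d² + r² + 2dr cosθ = |CA|² = 0.128875 m²;  d cosθ + r = +0.33461 m.
|ω_lever| = |0.1265·7.73·+0.33461| / 0.128875 = 2.5389 rad/s.

2.54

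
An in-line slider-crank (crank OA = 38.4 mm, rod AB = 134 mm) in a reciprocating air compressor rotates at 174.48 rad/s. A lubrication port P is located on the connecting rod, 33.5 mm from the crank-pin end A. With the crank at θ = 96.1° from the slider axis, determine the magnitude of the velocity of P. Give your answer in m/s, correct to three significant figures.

6.63

ω = 174.5 rad/s.  Crank-pin speed |V_A| = rω = 6.7 m/s, perpendicular to OA.
Rod angle: sinφ = −(r/L) sinθ ⇒ φ = -16.556°; ω_rod = −rω cosθ/√(L²−r²sin²θ) = +5.543 rad/s.
V_P = V_A + ω_rod × AP, with AP = 0.0335 m along the rod.
Components: V_Px = −rω sinθ − a·ω_rod·sinφ = -6.6092 m/s;  V_Py = rω cosθ + a·ω_rod·cosφ = -0.53398 m/s.
|V_P| = √(V_Px² + V_Py²) = 6.6307 m/s.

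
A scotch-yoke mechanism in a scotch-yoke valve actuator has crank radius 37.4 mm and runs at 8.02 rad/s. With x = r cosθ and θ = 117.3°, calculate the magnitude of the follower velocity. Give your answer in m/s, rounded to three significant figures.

0.267

ω = 8.02 rad/s
x = r cosθ ⇒ ẋ = −rω sinθ.
|v| = rω|sinθ| = 0.0374·8.02·|sin 117.3°| = 0.26654 m/s.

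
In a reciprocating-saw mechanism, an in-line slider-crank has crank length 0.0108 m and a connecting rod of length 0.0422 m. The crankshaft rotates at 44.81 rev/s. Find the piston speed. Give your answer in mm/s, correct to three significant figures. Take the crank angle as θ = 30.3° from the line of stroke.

1880

ω = 2π·44.8 = 281.5 rad/s
For an in-line slider-crank, x = r cosθ + √(L² − r² sin²θ), so v = −rω sinθ·[1 + r cosθ/√(L² − r² sin²θ)].
With r = 0.0108 m, L = 0.0422 m, θ = 30.3°: √(L² − r² sin²θ) = 0.041847 m.
v = −0.0108·281.5·0.50453·[1 + 0.0108·0.86340/0.041847] = -1.876 m/s.
|v| = 1.876 m/s = 1876 mm/s.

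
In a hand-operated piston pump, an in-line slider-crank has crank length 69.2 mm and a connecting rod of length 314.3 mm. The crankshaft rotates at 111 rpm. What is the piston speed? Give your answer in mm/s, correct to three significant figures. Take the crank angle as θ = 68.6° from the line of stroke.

ω = 2π·111/60 = 11.62 rad/s
For an in-line slider-crank, x = r cosθ + √(L² − r² sin²θ), so v = −rω sinθ·[1 + r cosθ/√(L² − r² sin²θ)].
With r = 0.0692 m, L = 0.3143 m, θ = 68.6°: √(L² − r² sin²θ) = 0.30763 m.
v = −0.0692·11.62·0.93106·[1 + 0.0692·0.36488/0.30763] = -0.81039 m/s.
|v| = 0.81039 m/s = 810.39 mm/s.

810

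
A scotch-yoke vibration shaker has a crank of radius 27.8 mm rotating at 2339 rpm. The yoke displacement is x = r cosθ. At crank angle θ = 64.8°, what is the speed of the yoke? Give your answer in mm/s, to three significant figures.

ω = 244.9 rad/s (from 2339 rpm).
x = r cosθ ⇒ ẋ = −rω sinθ.
|v| = rω|sinθ| = 0.0278·244.9·|sin 64.8°| = 6.1613 m/s = 6161.3 mm/s.

6160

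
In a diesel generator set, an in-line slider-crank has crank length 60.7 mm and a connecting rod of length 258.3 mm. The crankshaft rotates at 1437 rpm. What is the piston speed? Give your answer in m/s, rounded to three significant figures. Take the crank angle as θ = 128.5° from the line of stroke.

6.08

ω = 2π·1437/60 = 150.5 rad/s
For an in-line slider-crank, x = r cosθ + √(L² − r² sin²θ), so v = −rω sinθ·[1 + r cosθ/√(L² − r² sin²θ)].
With r = 0.0607 m, L = 0.2583 m, θ = 128.5°: √(L² − r² sin²θ) = 0.25389 m.
v = −0.0607·150.5·0.78261·[1 + 0.0607·-0.62251/0.25389] = -6.0847 m/s.
|v| = 6.0847 m/s.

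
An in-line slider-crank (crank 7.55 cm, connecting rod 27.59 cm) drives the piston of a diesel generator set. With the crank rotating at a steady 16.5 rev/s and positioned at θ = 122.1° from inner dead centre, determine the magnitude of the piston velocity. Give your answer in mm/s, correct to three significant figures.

5640

ω = 2π·16.5 = 103.7 rad/s
For an in-line slider-crank, x = r cosθ + √(L² − r² sin²θ), so v = −rω sinθ·[1 + r cosθ/√(L² − r² sin²θ)].
With r = 0.0755 m, L = 0.2759 m, θ = 122.1°: √(L² − r² sin²θ) = 0.26838 m.
v = −0.0755·103.7·0.84712·[1 + 0.0755·-0.53140/0.26838] = -5.6394 m/s.
|v| = 5.6394 m/s = 5639.4 mm/s.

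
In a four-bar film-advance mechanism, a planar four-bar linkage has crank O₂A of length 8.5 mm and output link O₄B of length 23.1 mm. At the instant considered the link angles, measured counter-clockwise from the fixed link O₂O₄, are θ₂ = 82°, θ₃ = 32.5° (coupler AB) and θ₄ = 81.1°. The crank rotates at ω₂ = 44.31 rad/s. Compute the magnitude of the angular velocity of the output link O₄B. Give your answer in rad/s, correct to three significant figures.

ω₂ = 44.31 rad/s
Differentiating the loop-closure r₂e^{iθ₂}+r₃e^{iθ₃}=r₁+r₄e^{iθ₄} gives r₂ω₂e^{iθ₂}+r₃ω₃e^{iθ₃}=r₄ω₄e^{iθ₄}.
Eliminating the other unknown: ω₄ = r₂ω₂ sin(θ₂−θ₃) / [r₄ sin(θ₄−θ₃)].
Numerator sine = +0.76041; denominator sine = +0.75011.
Result = 0.0085·44.31·(+0.76041) / (0.0231·(+0.75011)) = +16.528 rad/s; magnitude 16.528 rad/s.

16.5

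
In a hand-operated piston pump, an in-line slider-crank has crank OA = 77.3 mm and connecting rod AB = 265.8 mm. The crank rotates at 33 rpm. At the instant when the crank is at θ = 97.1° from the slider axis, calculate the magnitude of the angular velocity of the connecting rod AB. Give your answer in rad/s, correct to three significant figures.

0.130

ω = 3.456 rad/s (converted from 33 rpm).
The rod makes angle φ with the slider axis where L sinφ = r sinθ; differentiating, L cosφ·φ̇ = r ω cosθ.
L cosφ = √(L² − r² sin²θ) = 0.25449 m.
|ω_rod| = r ω |cosθ| / √(L² − r² sin²θ) = 0.0773·3.456·0.12360/0.25449 = 0.12974 rad/s.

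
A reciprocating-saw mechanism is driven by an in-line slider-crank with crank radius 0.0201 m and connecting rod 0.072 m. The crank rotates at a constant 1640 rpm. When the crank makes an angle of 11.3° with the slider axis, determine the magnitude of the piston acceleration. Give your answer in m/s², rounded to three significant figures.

735

ω = 2π·1640/60 = 171.7 rad/s
x(θ) = r cosθ + √(L² − r² sin²θ); with ω constant, a = ω²·d²x/dθ².
d²x/dθ² = −r cosθ − r²(cos2θ)/√u − r⁴ sin²2θ/(4u^{3/2}),  u = L² − r² sin²θ = 0.00516849 m².
Substituting r = 0.0201 m, L = 0.072 m, θ = 11.3°: d²x/dθ² = -0.024915 m.
a = ω²·d²x/dθ² = (171.7)²·(-0.024915) = -734.85 m/s²;  |a| = 734.85 m/s².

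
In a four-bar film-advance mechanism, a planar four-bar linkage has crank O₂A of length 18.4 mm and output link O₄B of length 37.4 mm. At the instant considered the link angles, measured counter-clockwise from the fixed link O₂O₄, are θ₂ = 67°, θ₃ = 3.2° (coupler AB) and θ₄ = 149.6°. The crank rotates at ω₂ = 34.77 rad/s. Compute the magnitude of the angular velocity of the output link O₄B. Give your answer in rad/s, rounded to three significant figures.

27.7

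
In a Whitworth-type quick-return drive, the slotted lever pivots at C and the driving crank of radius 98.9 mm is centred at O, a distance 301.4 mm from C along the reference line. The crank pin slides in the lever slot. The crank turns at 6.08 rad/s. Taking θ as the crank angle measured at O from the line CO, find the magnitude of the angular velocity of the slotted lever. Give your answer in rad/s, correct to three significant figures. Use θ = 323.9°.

1.38

ω = 6.08 rad/s
Crank pin A relative to C: A = (d + r cosθ, r sinθ); lever angle φ = atan2(r sinθ, d + r cosθ).
Differentiating tanφ: φ̇ = rω(d cosθ + r)/(d² + r² + 2dr cosθ).
d² + r² + 2dr cosθ = |CA|² = 0.148793 m²;  d cosθ + r = +0.34243 m.
|ω_lever| = |0.0989·6.08·+0.34243| / 0.148793 = 1.3838 rad/s.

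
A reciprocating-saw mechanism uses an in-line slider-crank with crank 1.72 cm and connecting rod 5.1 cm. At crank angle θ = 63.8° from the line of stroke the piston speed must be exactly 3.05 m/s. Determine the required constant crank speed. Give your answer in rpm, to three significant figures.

1630

For an in-line slider-crank, |v_piston| = rω|sinθ|·[1 + r cosθ/√(L² − r² sin²θ)].
With r = 0.0172 m, L = 0.051 m, θ = 63.8°: the bracketed kinematic factor |dx/dθ| = 0.017844 m.
ω = v/|dx/dθ| = 3.05/0.017844 = 170.93 rad/s.
N = 60ω/(2π) = 1632.2 rpm.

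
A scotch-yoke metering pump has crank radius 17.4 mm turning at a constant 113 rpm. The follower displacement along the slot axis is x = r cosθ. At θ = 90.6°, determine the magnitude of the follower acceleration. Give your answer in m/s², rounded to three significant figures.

0.0255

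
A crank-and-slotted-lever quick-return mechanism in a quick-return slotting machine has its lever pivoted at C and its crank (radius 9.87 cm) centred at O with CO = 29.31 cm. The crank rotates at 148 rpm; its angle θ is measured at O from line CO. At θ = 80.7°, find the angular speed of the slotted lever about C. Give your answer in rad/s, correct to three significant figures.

ω = 15.5 rad/s (from 148 rpm).
Crank pin A relative to C: A = (d + r cosθ, r sinθ); lever angle φ = atan2(r sinθ, d + r cosθ).
Differentiating tanφ: φ̇ = rω(d cosθ + r)/(d² + r² + 2dr cosθ).
d² + r² + 2dr cosθ = |CA|² = 0.104999 m²;  d cosθ + r = +0.14607 m.
|ω_lever| = |0.0987·15.5·+0.14607| / 0.104999 = 2.128 rad/s.

2.13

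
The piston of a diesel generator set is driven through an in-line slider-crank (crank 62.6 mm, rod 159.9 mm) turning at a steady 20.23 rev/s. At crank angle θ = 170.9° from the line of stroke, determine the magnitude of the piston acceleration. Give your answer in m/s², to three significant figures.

620

ω = 2π·20.2 = 127.1 rad/s
x(θ) = r cosθ + √(L² − r² sin²θ); with ω constant, a = ω²·d²x/dθ².
d²x/dθ² = −r cosθ − r²(cos2θ)/√u − r⁴ sin²2θ/(4u^{3/2}),  u = L² − r² sin²θ = 0.02547 m².
Substituting r = 0.0626 m, L = 0.1599 m, θ = 170.9°: d²x/dθ² = +0.038394 m.
a = ω²·d²x/dθ² = (127.1)²·(+0.038394) = +620.31 m/s²;  |a| = 620.31 m/s².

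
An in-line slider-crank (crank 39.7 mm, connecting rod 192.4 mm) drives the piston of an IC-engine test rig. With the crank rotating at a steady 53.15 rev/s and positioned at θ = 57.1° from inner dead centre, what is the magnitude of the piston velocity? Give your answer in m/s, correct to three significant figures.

ω = 2π·53.1 = 334 rad/s
For an in-line slider-crank, x = r cosθ + √(L² − r² sin²θ), so v = −rω sinθ·[1 + r cosθ/√(L² − r² sin²θ)].
With r = 0.0397 m, L = 0.1924 m, θ = 57.1°: √(L² − r² sin²θ) = 0.18949 m.
v = −0.0397·334·0.83962·[1 + 0.0397·0.54317/0.18949] = -12.398 m/s.
|v| = 12.398 m/s.

12.4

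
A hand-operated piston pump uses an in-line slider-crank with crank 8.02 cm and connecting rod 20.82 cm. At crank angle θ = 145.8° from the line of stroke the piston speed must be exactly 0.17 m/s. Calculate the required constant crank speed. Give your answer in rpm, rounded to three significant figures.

For an in-line slider-crank, |v_piston| = rω|sinθ|·[1 + r cosθ/√(L² − r² sin²θ)].
With r = 0.0802 m, L = 0.2082 m, θ = 145.8°: the bracketed kinematic factor |dx/dθ| = 0.030368 m.
ω = v/|dx/dθ| = 0.17/0.030368 = 5.598 rad/s.
N = 60ω/(2π) = 53.457 rpm.

53.5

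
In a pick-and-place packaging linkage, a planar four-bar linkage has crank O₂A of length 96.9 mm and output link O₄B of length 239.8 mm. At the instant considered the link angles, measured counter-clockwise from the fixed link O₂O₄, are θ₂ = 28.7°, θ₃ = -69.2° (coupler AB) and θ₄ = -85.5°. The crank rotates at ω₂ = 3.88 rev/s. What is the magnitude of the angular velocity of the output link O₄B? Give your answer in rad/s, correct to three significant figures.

ω₂ = 24.38 rad/s (from 3.88 rev/s).
Differentiating the loop-closure r₂e^{iθ₂}+r₃e^{iθ₃}=r₁+r₄e^{iθ₄} gives r₂ω₂e^{iθ₂}+r₃ω₃e^{iθ₃}=r₄ω₄e^{iθ₄}.
Eliminating the other unknown: ω₄ = r₂ω₂ sin(θ₂−θ₃) / [r₄ sin(θ₄−θ₃)].
Numerator sine = +0.99051; denominator sine = -0.28067.
Result = 0.0969·24.38·(+0.99051) / (0.2398·(-0.28067)) = -34.766 rad/s; magnitude 34.766 rad/s.

34.8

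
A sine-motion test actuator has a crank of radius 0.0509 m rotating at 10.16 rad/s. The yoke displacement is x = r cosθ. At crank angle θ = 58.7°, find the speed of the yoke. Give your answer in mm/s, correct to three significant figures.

ω = 10.16 rad/s
x = r cosθ ⇒ ẋ = −rω sinθ.
|v| = rω|sinθ| = 0.0509·10.16·|sin 58.7°| = 0.44188 m/s = 441.88 mm/s.

442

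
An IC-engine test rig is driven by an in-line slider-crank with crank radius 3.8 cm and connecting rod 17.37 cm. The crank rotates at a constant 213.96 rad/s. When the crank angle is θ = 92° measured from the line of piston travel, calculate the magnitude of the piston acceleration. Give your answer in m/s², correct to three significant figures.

ω = 214 rad/s
x(θ) = r cosθ + √(L² − r² sin²θ); with ω constant, a = ω²·d²x/dθ².
d²x/dθ² = −r cosθ − r²(cos2θ)/√u − r⁴ sin²2θ/(4u^{3/2}),  u = L² − r² sin²θ = 0.0287294 m².
Substituting r = 0.038 m, L = 0.1737 m, θ = 92°: d²x/dθ² = +0.0098242 m.
a = ω²·d²x/dθ² = (214)²·(+0.0098242) = +449.74 m/s²;  |a| = 449.74 m/s².

450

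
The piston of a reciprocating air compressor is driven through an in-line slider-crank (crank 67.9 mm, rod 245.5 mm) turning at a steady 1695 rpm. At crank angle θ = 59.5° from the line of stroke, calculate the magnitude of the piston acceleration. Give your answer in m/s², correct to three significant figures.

800

ω = 2π·1695/60 = 177.5 rad/s
x(θ) = r cosθ + √(L² − r² sin²θ); with ω constant, a = ω²·d²x/dθ².
d²x/dθ² = −r cosθ − r²(cos2θ)/√u − r⁴ sin²2θ/(4u^{3/2}),  u = L² − r² sin²θ = 0.0568475 m².
Substituting r = 0.0679 m, L = 0.2455 m, θ = 59.5°: d²x/dθ² = -0.025387 m.
a = ω²·d²x/dθ² = (177.5)²·(-0.025387) = -799.85 m/s²;  |a| = 799.85 m/s².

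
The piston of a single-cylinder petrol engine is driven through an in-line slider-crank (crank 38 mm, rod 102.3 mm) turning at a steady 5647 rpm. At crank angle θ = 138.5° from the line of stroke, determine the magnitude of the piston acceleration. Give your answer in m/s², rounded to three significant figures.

ω = 2π·5647/60 = 591.4 rad/s
x(θ) = r cosθ + √(L² − r² sin²θ); with ω constant, a = ω²·d²x/dθ².
d²x/dθ² = −r cosθ − r²(cos2θ)/√u − r⁴ sin²2θ/(4u^{3/2}),  u = L² − r² sin²θ = 0.00983128 m².
Substituting r = 0.038 m, L = 0.1023 m, θ = 138.5°: d²x/dθ² = +0.026159 m.
a = ω²·d²x/dθ² = (591.4)²·(+0.026159) = +9147.6 m/s²;  |a| = 9147.6 m/s².

9150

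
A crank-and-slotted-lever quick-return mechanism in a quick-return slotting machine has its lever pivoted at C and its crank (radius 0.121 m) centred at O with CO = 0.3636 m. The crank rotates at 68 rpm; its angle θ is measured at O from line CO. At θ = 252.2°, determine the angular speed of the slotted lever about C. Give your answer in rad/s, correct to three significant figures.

ω = 7.121 rad/s (from 68 rpm).
Crank pin A relative to C: A = (d + r cosθ, r sinθ); lever angle φ = atan2(r sinθ, d + r cosθ).
Differentiating tanφ: φ̇ = rω(d cosθ + r)/(d² + r² + 2dr cosθ).
d² + r² + 2dr cosθ = |CA|² = 0.119947 m²;  d cosθ + r = +0.0098492 m.
|ω_lever| = |0.121·7.121·+0.0098492| / 0.119947 = 0.070751 rad/s.

0.0708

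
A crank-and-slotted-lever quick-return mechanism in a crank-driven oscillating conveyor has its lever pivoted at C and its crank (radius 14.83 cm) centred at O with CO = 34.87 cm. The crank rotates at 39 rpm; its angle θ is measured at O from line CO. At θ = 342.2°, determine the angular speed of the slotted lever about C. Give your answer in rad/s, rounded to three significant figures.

ω = 4.084 rad/s (from 39 rpm).
Crank pin A relative to C: A = (d + r cosθ, r sinθ); lever angle φ = atan2(r sinθ, d + r cosθ).
Differentiating tanφ: φ̇ = rω(d cosθ + r)/(d² + r² + 2dr cosθ).
d² + r² + 2dr cosθ = |CA|² = 0.242058 m²;  d cosθ + r = +0.48031 m.
|ω_lever| = |0.1483·4.084·+0.48031| / 0.242058 = 1.2018 rad/s.

1.20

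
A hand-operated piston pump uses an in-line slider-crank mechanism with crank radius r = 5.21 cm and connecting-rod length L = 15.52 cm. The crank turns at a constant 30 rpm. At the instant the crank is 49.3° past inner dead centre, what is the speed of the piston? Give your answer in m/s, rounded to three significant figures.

ω = 2π·30/60 = 3.142 rad/s
For an in-line slider-crank, x = r cosθ + √(L² − r² sin²θ), so v = −rω sinθ·[1 + r cosθ/√(L² − r² sin²θ)].
With r = 0.0521 m, L = 0.1552 m, θ = 49.3°: √(L² − r² sin²θ) = 0.15009 m.
v = −0.0521·3.142·0.75813·[1 + 0.0521·0.65210/0.15009] = -0.15218 m/s.
|v| = 0.15218 m/s.

0.152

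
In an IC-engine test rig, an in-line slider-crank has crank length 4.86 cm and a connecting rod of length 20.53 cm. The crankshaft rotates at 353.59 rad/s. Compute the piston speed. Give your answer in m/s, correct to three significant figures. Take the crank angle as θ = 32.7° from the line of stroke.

ω = 353.6 rad/s
For an in-line slider-crank, x = r cosθ + √(L² − r² sin²θ), so v = −rω sinθ·[1 + r cosθ/√(L² − r² sin²θ)].
With r = 0.0486 m, L = 0.2053 m, θ = 32.7°: √(L² − r² sin²θ) = 0.20361 m.
v = −0.0486·353.6·0.54024·[1 + 0.0486·0.84151/0.20361] = -11.148 m/s.
|v| = 11.148 m/s.

11.1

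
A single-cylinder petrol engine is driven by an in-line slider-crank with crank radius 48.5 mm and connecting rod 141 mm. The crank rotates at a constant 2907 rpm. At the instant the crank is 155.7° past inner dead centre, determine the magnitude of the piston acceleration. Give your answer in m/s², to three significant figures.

3040

ω = 2π·2907/60 = 304.4 rad/s
x(θ) = r cosθ + √(L² − r² sin²θ); with ω constant, a = ω²·d²x/dθ².
d²x/dθ² = −r cosθ − r²(cos2θ)/√u − r⁴ sin²2θ/(4u^{3/2}),  u = L² − r² sin²θ = 0.0194827 m².
Substituting r = 0.0485 m, L = 0.141 m, θ = 155.7°: d²x/dθ² = +0.032772 m.
a = ω²·d²x/dθ² = (304.4)²·(+0.032772) = +3037.1 m/s²;  |a| = 3037.1 m/s².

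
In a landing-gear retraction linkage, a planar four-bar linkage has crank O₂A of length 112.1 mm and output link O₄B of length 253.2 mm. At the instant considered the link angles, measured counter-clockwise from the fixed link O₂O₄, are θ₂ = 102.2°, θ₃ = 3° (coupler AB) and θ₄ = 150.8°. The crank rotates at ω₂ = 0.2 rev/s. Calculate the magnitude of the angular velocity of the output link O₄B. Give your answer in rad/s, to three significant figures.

ω₂ = 1.257 rad/s (from 0.2 rev/s).
Differentiating the loop-closure r₂e^{iθ₂}+r₃e^{iθ₃}=r₁+r₄e^{iθ₄} gives r₂ω₂e^{iθ₂}+r₃ω₃e^{iθ₃}=r₄ω₄e^{iθ₄}.
Eliminating the other unknown: ω₄ = r₂ω₂ sin(θ₂−θ₃) / [r₄ sin(θ₄−θ₃)].
Numerator sine = +0.98714; denominator sine = +0.53288.
Result = 0.1121·1.257·(+0.98714) / (0.2532·(+0.53288)) = +1.0306 rad/s; magnitude 1.0306 rad/s.

1.03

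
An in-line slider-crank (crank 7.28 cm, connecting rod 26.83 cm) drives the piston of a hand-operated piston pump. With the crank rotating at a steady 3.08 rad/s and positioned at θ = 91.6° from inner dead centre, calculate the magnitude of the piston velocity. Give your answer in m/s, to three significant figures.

ω = 3.08 rad/s
For an in-line slider-crank, x = r cosθ + √(L² − r² sin²θ), so v = −rω sinθ·[1 + r cosθ/√(L² − r² sin²θ)].
With r = 0.0728 m, L = 0.2683 m, θ = 91.6°: √(L² − r² sin²θ) = 0.25824 m.
v = −0.0728·3.08·0.99961·[1 + 0.0728·-0.02792/0.25824] = -0.22237 m/s.
|v| = 0.22237 m/s.

0.222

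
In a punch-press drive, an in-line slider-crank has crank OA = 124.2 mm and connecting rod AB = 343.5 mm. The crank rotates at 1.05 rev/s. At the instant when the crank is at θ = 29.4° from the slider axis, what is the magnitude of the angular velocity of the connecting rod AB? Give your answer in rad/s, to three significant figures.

2.11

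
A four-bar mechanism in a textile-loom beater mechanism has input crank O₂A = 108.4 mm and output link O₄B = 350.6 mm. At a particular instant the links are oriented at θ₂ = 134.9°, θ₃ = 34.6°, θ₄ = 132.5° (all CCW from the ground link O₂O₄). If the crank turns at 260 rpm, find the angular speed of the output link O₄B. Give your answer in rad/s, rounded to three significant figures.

8.36

ω₂ = 27.23 rad/s (from 260 rpm).
Differentiating the loop-closure r₂e^{iθ₂}+r₃e^{iθ₃}=r₁+r₄e^{iθ₄} gives r₂ω₂e^{iθ₂}+r₃ω₃e^{iθ₃}=r₄ω₄e^{iθ₄}.
Eliminating the other unknown: ω₄ = r₂ω₂ sin(θ₂−θ₃) / [r₄ sin(θ₄−θ₃)].
Numerator sine = +0.98389; denominator sine = +0.99051.
Result = 0.1084·27.23·(+0.98389) / (0.3506·(+0.99051)) = +8.3619 rad/s; magnitude 8.3619 rad/s.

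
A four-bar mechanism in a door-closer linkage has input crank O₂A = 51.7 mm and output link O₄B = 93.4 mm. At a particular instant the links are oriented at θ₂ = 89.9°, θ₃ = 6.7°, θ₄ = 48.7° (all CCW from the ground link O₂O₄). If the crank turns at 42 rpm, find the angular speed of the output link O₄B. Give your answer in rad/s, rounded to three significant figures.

3.61

ω₂ = 4.398 rad/s (from 42 rpm).
Differentiating the loop-closure r₂e^{iθ₂}+r₃e^{iθ₃}=r₁+r₄e^{iθ₄} gives r₂ω₂e^{iθ₂}+r₃ω₃e^{iθ₃}=r₄ω₄e^{iθ₄}.
Eliminating the other unknown: ω₄ = r₂ω₂ sin(θ₂−θ₃) / [r₄ sin(θ₄−θ₃)].
Numerator sine = +0.99297; denominator sine = +0.66913.
Result = 0.0517·4.398·(+0.99297) / (0.0934·(+0.66913)) = +3.6128 rad/s; magnitude 3.6128 rad/s.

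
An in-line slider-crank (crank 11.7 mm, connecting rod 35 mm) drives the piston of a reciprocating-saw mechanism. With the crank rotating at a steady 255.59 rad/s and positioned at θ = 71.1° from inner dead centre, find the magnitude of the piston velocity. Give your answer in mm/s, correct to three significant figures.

ω = 255.6 rad/s
For an in-line slider-crank, x = r cosθ + √(L² − r² sin²θ), so v = −rω sinθ·[1 + r cosθ/√(L² − r² sin²θ)].
With r = 0.0117 m, L = 0.035 m, θ = 71.1°: √(L² − r² sin²θ) = 0.033204 m.
v = −0.0117·255.6·0.94609·[1 + 0.0117·0.32392/0.033204] = -3.1521 m/s.
|v| = 3.1521 m/s = 3152.1 mm/s.

3150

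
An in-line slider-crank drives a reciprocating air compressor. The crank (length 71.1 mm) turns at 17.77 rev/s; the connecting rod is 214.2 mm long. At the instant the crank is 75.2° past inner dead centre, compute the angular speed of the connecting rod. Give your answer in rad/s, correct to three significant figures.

10.00

ω = 111.7 rad/s (converted from 17.77 rev/s).
The rod makes angle φ with the slider axis where L sinφ = r sinθ; differentiating, L cosφ·φ̇ = r ω cosθ.
L cosφ = √(L² − r² sin²θ) = 0.20287 m.
|ω_rod| = r ω |cosθ| / √(L² − r² sin²θ) = 0.0711·111.7·0.25545/0.20287 = 9.9958 rad/s.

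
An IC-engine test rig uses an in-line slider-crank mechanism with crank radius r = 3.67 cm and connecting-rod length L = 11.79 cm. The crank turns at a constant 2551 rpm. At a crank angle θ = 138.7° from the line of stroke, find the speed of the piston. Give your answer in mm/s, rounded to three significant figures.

4920

ω = 2π·2551/60 = 267.1 rad/s
For an in-line slider-crank, x = r cosθ + √(L² − r² sin²θ), so v = −rω sinθ·[1 + r cosθ/√(L² − r² sin²θ)].
With r = 0.0367 m, L = 0.1179 m, θ = 138.7°: √(L² − r² sin²θ) = 0.11539 m.
v = −0.0367·267.1·0.66000·[1 + 0.0367·-0.75126/0.11539] = -4.9245 m/s.
|v| = 4.9245 m/s = 4924.5 mm/s.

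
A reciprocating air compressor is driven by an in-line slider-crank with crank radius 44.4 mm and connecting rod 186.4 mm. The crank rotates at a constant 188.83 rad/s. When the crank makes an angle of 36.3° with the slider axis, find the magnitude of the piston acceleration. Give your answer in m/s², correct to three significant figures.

1390

ω = 188.8 rad/s
x(θ) = r cosθ + √(L² − r² sin²θ); with ω constant, a = ω²·d²x/dθ².
d²x/dθ² = −r cosθ − r²(cos2θ)/√u − r⁴ sin²2θ/(4u^{3/2}),  u = L² − r² sin²θ = 0.034054 m².
Substituting r = 0.0444 m, L = 0.1864 m, θ = 36.3°: d²x/dθ² = -0.039119 m.
a = ω²·d²x/dθ² = (188.8)²·(-0.039119) = -1394.8 m/s²;  |a| = 1394.8 m/s².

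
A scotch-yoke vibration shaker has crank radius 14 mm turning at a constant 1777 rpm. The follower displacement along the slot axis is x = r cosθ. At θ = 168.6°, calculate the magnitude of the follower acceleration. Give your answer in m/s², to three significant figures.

ω = 186.1 rad/s (from 1777 rpm).
x = r cosθ ⇒ ẍ = −rω² cosθ (ω constant).
|a| = rω²|cosθ| = 0.014·(186.1)²·|cos 168.6°| = 475.23 m/s².

475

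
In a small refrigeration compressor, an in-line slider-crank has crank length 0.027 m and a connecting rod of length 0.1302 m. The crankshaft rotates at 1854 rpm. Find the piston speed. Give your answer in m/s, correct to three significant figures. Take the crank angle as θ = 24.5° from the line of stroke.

2.59

ω = 2π·1854/60 = 194.2 rad/s
For an in-line slider-crank, x = r cosθ + √(L² − r² sin²θ), so v = −rω sinθ·[1 + r cosθ/√(L² − r² sin²θ)].
With r = 0.027 m, L = 0.1302 m, θ = 24.5°: √(L² − r² sin²θ) = 0.12972 m.
v = −0.027·194.2·0.41469·[1 + 0.027·0.90996/0.12972] = -2.5856 m/s.
|v| = 2.5856 m/s.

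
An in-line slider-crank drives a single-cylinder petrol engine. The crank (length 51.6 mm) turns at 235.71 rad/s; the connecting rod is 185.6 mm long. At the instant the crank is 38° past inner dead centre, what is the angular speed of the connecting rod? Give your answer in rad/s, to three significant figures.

ω = 235.7 rad/s
The rod makes angle φ with the slider axis where L sinφ = r sinθ; differentiating, L cosφ·φ̇ = r ω cosθ.
L cosφ = √(L² − r² sin²θ) = 0.18286 m.
|ω_rod| = r ω |cosθ| / √(L² − r² sin²θ) = 0.0516·235.7·0.78801/0.18286 = 52.413 rad/s.

52.4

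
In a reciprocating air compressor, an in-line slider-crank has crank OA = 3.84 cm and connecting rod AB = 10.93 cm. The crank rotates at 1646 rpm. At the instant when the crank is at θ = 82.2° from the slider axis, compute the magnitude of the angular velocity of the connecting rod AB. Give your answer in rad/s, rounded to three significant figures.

ω = 172.4 rad/s (converted from 1646 rpm).
The rod makes angle φ with the slider axis where L sinφ = r sinθ; differentiating, L cosφ·φ̇ = r ω cosθ.
L cosφ = √(L² − r² sin²θ) = 0.10247 m.
|ω_rod| = r ω |cosθ| / √(L² − r² sin²θ) = 0.0384·172.4·0.13572/0.10247 = 8.7668 rad/s.

8.77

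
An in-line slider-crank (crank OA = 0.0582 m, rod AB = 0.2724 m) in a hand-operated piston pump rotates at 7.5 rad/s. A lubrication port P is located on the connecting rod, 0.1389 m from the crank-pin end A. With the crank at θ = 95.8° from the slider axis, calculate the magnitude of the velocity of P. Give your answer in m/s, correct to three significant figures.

ω = 7.5 rad/s.  Crank-pin speed |V_A| = rω = 0.4365 m/s, perpendicular to OA.
Rod angle: sinφ = −(r/L) sinθ ⇒ φ = -12.273°; ω_rod = −rω cosθ/√(L²−r²sin²θ) = +0.16572 rad/s.
V_P = V_A + ω_rod × AP, with AP = 0.1389 m along the rod.
Components: V_Px = −rω sinθ − a·ω_rod·sinφ = -0.42937 m/s;  V_Py = rω cosθ + a·ω_rod·cosφ = -0.021618 m/s.
|V_P| = √(V_Px² + V_Py²) = 0.42992 m/s.

0.430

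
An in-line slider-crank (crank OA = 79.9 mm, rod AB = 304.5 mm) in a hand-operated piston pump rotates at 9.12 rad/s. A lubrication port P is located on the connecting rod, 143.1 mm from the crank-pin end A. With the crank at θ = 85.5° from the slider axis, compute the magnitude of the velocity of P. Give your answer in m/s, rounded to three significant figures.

0.734

ω = 9.12 rad/s.  Crank-pin speed |V_A| = rω = 0.72869 m/s, perpendicular to OA.
Rod angle: sinφ = −(r/L) sinθ ⇒ φ = -15.164°; ω_rod = −rω cosθ/√(L²−r²sin²θ) = -0.19453 rad/s.
V_P = V_A + ω_rod × AP, with AP = 0.1431 m along the rod.
Components: V_Px = −rω sinθ − a·ω_rod·sinφ = -0.73372 m/s;  V_Py = rω cosθ + a·ω_rod·cosφ = +0.030304 m/s.
|V_P| = √(V_Px² + V_Py²) = 0.73435 m/s.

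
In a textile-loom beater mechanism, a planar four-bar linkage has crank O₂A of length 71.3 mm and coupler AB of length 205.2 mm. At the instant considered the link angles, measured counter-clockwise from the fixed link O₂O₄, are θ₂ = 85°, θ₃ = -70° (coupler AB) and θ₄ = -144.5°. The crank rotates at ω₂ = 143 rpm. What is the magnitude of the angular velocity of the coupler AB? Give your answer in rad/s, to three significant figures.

ω₂ = 14.97 rad/s (from 143 rpm).
Differentiating the loop-closure r₂e^{iθ₂}+r₃e^{iθ₃}=r₁+r₄e^{iθ₄} gives r₂ω₂e^{iθ₂}+r₃ω₃e^{iθ₃}=r₄ω₄e^{iθ₄}.
Eliminating the other unknown: ω₃ = r₂ω₂ sin(θ₄−θ₂) / [r₃ sin(θ₃−θ₄)].
Numerator sine = +0.76041; denominator sine = +0.96363.
Result = 0.0713·14.97·(+0.76041) / (0.2052·(+0.96363)) = +4.1059 rad/s; magnitude 4.1059 rad/s.

4.11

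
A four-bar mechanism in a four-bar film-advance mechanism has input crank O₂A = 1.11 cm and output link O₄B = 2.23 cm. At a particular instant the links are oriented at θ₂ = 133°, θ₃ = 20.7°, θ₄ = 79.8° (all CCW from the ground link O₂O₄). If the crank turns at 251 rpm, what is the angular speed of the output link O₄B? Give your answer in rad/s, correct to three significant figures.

14.1

ω₂ = 26.28 rad/s (from 251 rpm).
Differentiating the loop-closure r₂e^{iθ₂}+r₃e^{iθ₃}=r₁+r₄e^{iθ₄} gives r₂ω₂e^{iθ₂}+r₃ω₃e^{iθ₃}=r₄ω₄e^{iθ₄}.
Eliminating the other unknown: ω₄ = r₂ω₂ sin(θ₂−θ₃) / [r₄ sin(θ₄−θ₃)].
Numerator sine = +0.92521; denominator sine = +0.85806.
Result = 0.0111·26.28·(+0.92521) / (0.0223·(+0.85806)) = +14.107 rad/s; magnitude 14.107 rad/s.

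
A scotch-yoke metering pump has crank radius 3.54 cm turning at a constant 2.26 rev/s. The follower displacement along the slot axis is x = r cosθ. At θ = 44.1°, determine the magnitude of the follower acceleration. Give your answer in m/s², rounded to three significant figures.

ω = 14.2 rad/s (from 2.26 rev/s).
x = r cosθ ⇒ ẍ = −rω² cosθ (ω constant).
|a| = rω²|cosθ| = 0.0354·(14.2)²·|cos 44.1°| = 5.126 m/s².

5.13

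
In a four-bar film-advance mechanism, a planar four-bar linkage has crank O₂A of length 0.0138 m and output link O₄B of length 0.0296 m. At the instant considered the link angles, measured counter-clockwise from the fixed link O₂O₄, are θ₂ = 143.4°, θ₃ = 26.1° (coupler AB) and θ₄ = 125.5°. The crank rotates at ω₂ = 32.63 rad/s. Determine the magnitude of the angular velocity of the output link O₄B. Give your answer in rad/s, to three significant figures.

13.7

ω₂ = 32.63 rad/s
Differentiating the loop-closure r₂e^{iθ₂}+r₃e^{iθ₃}=r₁+r₄e^{iθ₄} gives r₂ω₂e^{iθ₂}+r₃ω₃e^{iθ₃}=r₄ω₄e^{iθ₄}.
Eliminating the other unknown: ω₄ = r₂ω₂ sin(θ₂−θ₃) / [r₄ sin(θ₄−θ₃)].
Numerator sine = +0.88862; denominator sine = +0.98657.
Result = 0.0138·32.63·(+0.88862) / (0.0296·(+0.98657)) = +13.702 rad/s; magnitude 13.702 rad/s.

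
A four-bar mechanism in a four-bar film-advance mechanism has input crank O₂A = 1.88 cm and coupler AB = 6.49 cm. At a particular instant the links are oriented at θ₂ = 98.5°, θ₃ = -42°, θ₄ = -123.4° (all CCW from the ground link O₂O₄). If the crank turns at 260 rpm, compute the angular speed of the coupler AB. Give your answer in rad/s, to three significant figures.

ω₂ = 27.23 rad/s (from 260 rpm).
Differentiating the loop-closure r₂e^{iθ₂}+r₃e^{iθ₃}=r₁+r₄e^{iθ₄} gives r₂ω₂e^{iθ₂}+r₃ω₃e^{iθ₃}=r₄ω₄e^{iθ₄}.
Eliminating the other unknown: ω₃ = r₂ω₂ sin(θ₄−θ₂) / [r₃ sin(θ₃−θ₄)].
Numerator sine = +0.66783; denominator sine = +0.98876.
Result = 0.0188·27.23·(+0.66783) / (0.0649·(+0.98876)) = +5.3271 rad/s; magnitude 5.3271 rad/s.

5.33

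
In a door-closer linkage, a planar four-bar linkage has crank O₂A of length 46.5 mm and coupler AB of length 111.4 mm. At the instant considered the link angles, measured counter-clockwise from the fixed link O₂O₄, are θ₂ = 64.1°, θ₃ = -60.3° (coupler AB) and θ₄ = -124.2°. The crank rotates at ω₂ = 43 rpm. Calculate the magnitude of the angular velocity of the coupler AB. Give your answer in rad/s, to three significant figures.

ω₂ = 4.503 rad/s (from 43 rpm).
Differentiating the loop-closure r₂e^{iθ₂}+r₃e^{iθ₃}=r₁+r₄e^{iθ₄} gives r₂ω₂e^{iθ₂}+r₃ω₃e^{iθ₃}=r₄ω₄e^{iθ₄}.
Eliminating the other unknown: ω₃ = r₂ω₂ sin(θ₄−θ₂) / [r₃ sin(θ₃−θ₄)].
Numerator sine = +0.14436; denominator sine = +0.89803.
Result = 0.0465·4.503·(+0.14436) / (0.1114·(+0.89803)) = +0.30214 rad/s; magnitude 0.30214 rad/s.

0.302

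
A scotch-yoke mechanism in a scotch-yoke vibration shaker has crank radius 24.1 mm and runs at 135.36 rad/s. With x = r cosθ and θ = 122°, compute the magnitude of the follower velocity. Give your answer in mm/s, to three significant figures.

2770

ω = 135.4 rad/s
x = r cosθ ⇒ ẋ = −rω sinθ.
|v| = rω|sinθ| = 0.0241·135.4·|sin 122°| = 2.7665 m/s = 2766.5 mm/s.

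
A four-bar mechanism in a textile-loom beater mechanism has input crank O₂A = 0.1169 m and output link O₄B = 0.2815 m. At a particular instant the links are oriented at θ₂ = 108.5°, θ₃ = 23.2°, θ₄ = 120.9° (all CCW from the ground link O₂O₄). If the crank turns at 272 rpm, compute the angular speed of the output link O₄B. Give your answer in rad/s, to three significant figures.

11.9

ω₂ = 28.48 rad/s (from 272 rpm).
Differentiating the loop-closure r₂e^{iθ₂}+r₃e^{iθ₃}=r₁+r₄e^{iθ₄} gives r₂ω₂e^{iθ₂}+r₃ω₃e^{iθ₃}=r₄ω₄e^{iθ₄}.
Eliminating the other unknown: ω₄ = r₂ω₂ sin(θ₂−θ₃) / [r₄ sin(θ₄−θ₃)].
Numerator sine = +0.99664; denominator sine = +0.99098.
Result = 0.1169·28.48·(+0.99664) / (0.2815·(+0.99098)) = +11.896 rad/s; magnitude 11.896 rad/s.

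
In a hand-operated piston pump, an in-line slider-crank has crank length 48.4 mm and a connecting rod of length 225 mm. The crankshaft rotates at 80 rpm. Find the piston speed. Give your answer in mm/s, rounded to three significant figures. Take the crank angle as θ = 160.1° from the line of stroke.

110

ω = 2π·80/60 = 8.378 rad/s
For an in-line slider-crank, x = r cosθ + √(L² − r² sin²θ), so v = −rω sinθ·[1 + r cosθ/√(L² − r² sin²θ)].
With r = 0.0484 m, L = 0.225 m, θ = 160.1°: √(L² − r² sin²θ) = 0.2244 m.
v = −0.0484·8.378·0.34038·[1 + 0.0484·-0.94029/0.2244] = -0.11002 m/s.
|v| = 0.11002 m/s = 110.02 mm/s.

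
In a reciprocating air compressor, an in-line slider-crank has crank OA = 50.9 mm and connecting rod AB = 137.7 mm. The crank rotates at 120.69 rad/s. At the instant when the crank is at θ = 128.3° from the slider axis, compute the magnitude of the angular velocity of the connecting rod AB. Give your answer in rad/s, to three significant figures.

ω = 120.7 rad/s
The rod makes angle φ with the slider axis where L sinφ = r sinθ; differentiating, L cosφ·φ̇ = r ω cosθ.
L cosφ = √(L² − r² sin²θ) = 0.13178 m.
|ω_rod| = r ω |cosθ| / √(L² − r² sin²θ) = 0.0509·120.7·0.61978/0.13178 = 28.892 rad/s.

28.9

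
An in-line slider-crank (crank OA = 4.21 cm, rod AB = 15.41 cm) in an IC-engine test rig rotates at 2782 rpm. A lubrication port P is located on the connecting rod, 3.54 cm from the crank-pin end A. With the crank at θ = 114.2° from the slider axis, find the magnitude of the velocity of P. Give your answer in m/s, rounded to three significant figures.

11.6

ω = 291.3 rad/s.  Crank-pin speed |V_A| = rω = 12.265 m/s, perpendicular to OA.
Rod angle: sinφ = −(r/L) sinθ ⇒ φ = -14.430°; ω_rod = −rω cosθ/√(L²−r²sin²θ) = +33.689 rad/s.
V_P = V_A + ω_rod × AP, with AP = 0.0354 m along the rod.
Components: V_Px = −rω sinθ − a·ω_rod·sinφ = -10.89 m/s;  V_Py = rω cosθ + a·ω_rod·cosφ = -3.8727 m/s.
|V_P| = √(V_Px² + V_Py²) = 11.558 m/s.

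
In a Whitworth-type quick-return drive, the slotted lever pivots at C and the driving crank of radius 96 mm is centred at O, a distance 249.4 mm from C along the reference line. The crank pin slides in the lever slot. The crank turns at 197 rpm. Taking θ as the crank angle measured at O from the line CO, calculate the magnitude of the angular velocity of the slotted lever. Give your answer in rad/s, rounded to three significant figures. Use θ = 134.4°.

ω = 20.63 rad/s (from 197 rpm).
Crank pin A relative to C: A = (d + r cosθ, r sinθ); lever angle φ = atan2(r sinθ, d + r cosθ).
Differentiating tanφ: φ̇ = rω(d cosθ + r)/(d² + r² + 2dr cosθ).
d² + r² + 2dr cosθ = |CA|² = 0.0379131 m²;  d cosθ + r = -0.078496 m.
|ω_lever| = |0.096·20.63·-0.078496| / 0.0379131 = 4.1004 rad/s.

4.10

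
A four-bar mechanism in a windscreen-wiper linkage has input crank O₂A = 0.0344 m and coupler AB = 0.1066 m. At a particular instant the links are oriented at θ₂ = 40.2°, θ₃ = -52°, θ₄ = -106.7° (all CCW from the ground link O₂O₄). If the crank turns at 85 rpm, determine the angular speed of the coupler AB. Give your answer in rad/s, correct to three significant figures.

ω₂ = 8.901 rad/s (from 85 rpm).
Differentiating the loop-closure r₂e^{iθ₂}+r₃e^{iθ₃}=r₁+r₄e^{iθ₄} gives r₂ω₂e^{iθ₂}+r₃ω₃e^{iθ₃}=r₄ω₄e^{iθ₄}.
Eliminating the other unknown: ω₃ = r₂ω₂ sin(θ₄−θ₂) / [r₃ sin(θ₃−θ₄)].
Numerator sine = -0.54610; denominator sine = +0.81614.
Result = 0.0344·8.901·(-0.54610) / (0.1066·(+0.81614)) = -1.922 rad/s; magnitude 1.922 rad/s.

1.92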